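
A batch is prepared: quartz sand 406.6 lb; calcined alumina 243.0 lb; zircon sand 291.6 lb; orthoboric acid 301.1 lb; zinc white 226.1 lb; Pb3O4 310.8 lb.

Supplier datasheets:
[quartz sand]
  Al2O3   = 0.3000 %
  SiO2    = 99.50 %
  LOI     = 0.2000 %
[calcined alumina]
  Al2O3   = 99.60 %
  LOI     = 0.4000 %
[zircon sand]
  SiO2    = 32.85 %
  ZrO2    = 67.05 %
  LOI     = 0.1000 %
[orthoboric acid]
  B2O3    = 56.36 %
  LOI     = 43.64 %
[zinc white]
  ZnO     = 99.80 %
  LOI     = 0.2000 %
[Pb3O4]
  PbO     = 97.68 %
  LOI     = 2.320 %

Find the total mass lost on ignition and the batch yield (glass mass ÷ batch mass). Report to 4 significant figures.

LOI loss = 141.1 lb; glass = 1638 lb; yield = 92.07%

The intermediate values are printed, with 4-significant-figure rounding, within the worked lines. The whole derivation holds exact precision throughout — a single rounding completes every reported value — derived quantities, including six oxide percentages, totals, ignition loss, yield, glass mass, are computed starting from the weights for 1638 lb of glass at full precision exactly as shown in problem or answer.
Loss on ignition, line by line:
  quartz sand: 406.6 × 0.002000 = 0.8132 lb
  calcined alumina: 243.0 × 0.004000 = 0.9720 lb
  zircon sand: 291.6 × 0.001000 = 0.2916 lb
  orthoboric acid: 301.1 × 0.4364 = 131.4 lb
  zinc white: 226.1 × 0.002000 = 0.4522 lb
  Pb3O4: 310.8 × 0.02320 = 7.211 lb
Total LOI = 141.1 lb
Glass = batch − LOI = 1779 − 141.1 = 1638 lb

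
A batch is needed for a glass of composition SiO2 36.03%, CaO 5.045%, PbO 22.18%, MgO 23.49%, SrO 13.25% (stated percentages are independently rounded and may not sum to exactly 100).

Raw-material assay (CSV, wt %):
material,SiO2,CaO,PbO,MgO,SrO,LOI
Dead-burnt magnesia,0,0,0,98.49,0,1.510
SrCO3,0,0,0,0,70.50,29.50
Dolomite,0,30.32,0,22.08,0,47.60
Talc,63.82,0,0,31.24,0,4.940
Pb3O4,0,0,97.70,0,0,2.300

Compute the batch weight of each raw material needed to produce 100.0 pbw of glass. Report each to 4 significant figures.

Each numeric step maintains full float precision in all steps; mid-chain values are shown (rounded to four significant figures) on the page; each reported result carries a single rounding; the derived quantities (LOI, glass mass, the yield, five oxide percentages, the totals) are rebuilt in exact precision from the batch weights at 100.0 pbw of glass, as they appear in the problem or answer text.
Target masses of each oxide per 100.0 pbw glass:
  SiO2: 36.03% × 100.0 = 36.03 pbw
  CaO: 5.045% × 100.0 = 5.045 pbw
  PbO: 22.18% × 100.0 = 22.18 pbw
  MgO: 23.49% × 100.0 = 23.49 pbw
  SrO: 13.25% × 100.0 = 13.25 pbw
A balance pass over the oxides, applying the batch weights above, under the basis named above (oxide sums agree with the targets within answer rounding):
  SiO2: 56.46·0.6382 = 36.03 pbw (target 36.03 pbw)
  CaO: 16.64·0.3032 = 5.045 pbw (target 5.045 pbw)
  PbO: 22.70·0.9770 = 22.18 pbw (target 22.18 pbw)
  MgO: 2.213·0.9849 + 16.64·0.2208 + 56.46·0.3124 = 23.49 pbw (target 23.49 pbw)
  SrO: 18.79·0.7050 = 13.25 pbw (target 13.25 pbw)
Consistency of the glass mass: total charge less LOI = 99.99 pbw (oxide target masses add up to 100.0 pbw; basis as stated: 100.0 pbw — differing by rounding only).
Batch total: Σ batch = 116.8 pbw; ignition loss, Σ(batch × LOI) = 16.81 pbw; as yield: glass ÷ batch → 85.61%.

Batch per 100.0 pbw glass:
  Dead-burnt magnesia: 2.213 pbw
  SrCO3: 18.79 pbw
  Dolomite: 16.64 pbw
  Talc: 56.46 pbw
  Pb3O4: 22.70 pbw
Total batch = 116.8 pbw; LOI loss = 16.81 pbw; yield = 85.61%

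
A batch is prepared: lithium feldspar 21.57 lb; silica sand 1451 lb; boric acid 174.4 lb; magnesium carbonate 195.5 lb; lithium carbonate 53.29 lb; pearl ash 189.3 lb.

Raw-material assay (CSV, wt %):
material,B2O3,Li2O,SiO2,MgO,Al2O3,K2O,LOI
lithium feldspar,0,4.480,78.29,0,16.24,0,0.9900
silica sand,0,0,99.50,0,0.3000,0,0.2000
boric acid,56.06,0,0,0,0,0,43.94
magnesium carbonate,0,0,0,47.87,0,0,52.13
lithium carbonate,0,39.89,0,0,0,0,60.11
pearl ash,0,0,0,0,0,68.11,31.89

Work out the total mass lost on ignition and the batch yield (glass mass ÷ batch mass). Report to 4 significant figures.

LOI loss = 274.1 lb; glass = 1811 lb; yield = 86.86%

Working values appear (rounded to 4 significant digits) alongside each step; the working math runs at full precision through every step. Each reported value is rounded only once; all derived quantities, including the six compositions, the totals, glass mass, the yield, ignition loss, are rebuilt from the weighed amounts for 1811 lb of glass at full float precision, exactly as printed in the problem or answer text.
Ignition loss by material:
  lithium feldspar: 21.57 × 0.009900 = 0.2135 lb
  silica sand: 1451 × 0.002000 = 2.902 lb
  boric acid: 174.4 × 0.4394 = 76.63 lb
  magnesium carbonate: 195.5 × 0.5213 = 101.9 lb
  lithium carbonate: 53.29 × 0.6011 = 32.03 lb
  pearl ash: 189.3 × 0.3189 = 60.37 lb
Total LOI = 274.1 lb
Glass = batch − LOI = 2085 − 274.1 = 1811 lb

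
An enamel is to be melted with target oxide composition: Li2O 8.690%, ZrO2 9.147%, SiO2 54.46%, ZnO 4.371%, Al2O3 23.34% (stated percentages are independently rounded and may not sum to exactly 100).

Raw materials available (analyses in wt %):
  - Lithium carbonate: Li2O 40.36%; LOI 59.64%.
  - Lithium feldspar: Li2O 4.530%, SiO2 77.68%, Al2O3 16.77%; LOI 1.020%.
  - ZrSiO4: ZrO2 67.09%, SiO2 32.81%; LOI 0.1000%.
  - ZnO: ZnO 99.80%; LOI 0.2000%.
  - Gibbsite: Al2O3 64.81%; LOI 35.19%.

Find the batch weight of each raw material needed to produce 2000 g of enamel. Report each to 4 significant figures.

Batch per 2000 g enamel:
  Lithium carbonate: 286.2 g
  Lithium feldspar: 1287 g
  ZrSiO4: 272.7 g
  ZnO: 87.60 g
  Gibbsite: 387.2 g
Total batch = 2321 g; LOI loss = 320.5 g; yield = 86.19%

Intermediates are shown, with 4-significant-digit rounding, at each printed step — the working math holds full precision at every stage — exactly one rounding goes into every reported value — derived quantities (five oxide percentages, the yield, net glass mass, LOI, totals) are re-derived using the weight values for 2000 g of glass at exact precision exactly as printed in problem or answer.
Target masses of each oxide per 2000 g enamel:
  Li2O: 8.690% × 2000 = 173.8 g
  ZrO2: 9.147% × 2000 = 182.9 g
  SiO2: 54.46% × 2000 = 1089 g
  ZnO: 4.371% × 2000 = 87.42 g
  Al2O3: 23.34% × 2000 = 466.8 g
Mass-balance tally per oxide per the reported batch figures, under the basis named above (sums match the target masses up to rounding of the answer):
  Li2O: 286.2·0.4036 + 1287·0.04530 = 173.8 g (target 173.8 g)
  ZrO2: 272.7·0.6709 = 183.0 g (target 182.9 g)
  SiO2: 1287·0.7768 + 272.7·0.3281 = 1089 g (target 1089 g)
  ZnO: 87.60·0.9980 = 87.42 g (target 87.42 g)
  Al2O3: 1287·0.1677 + 387.2·0.6481 = 466.8 g (target 466.8 g)
Mass balance on the glass: total batch − LOI = 2000 g (the Σ of target masses is 2000 g; with the basis standing at 2000 g — differing by rounding only).
Summing the batch: Σ batch = 2321 g; LOI removed, Σ of batch·LOI: 320.5 g; yield, glass over the total, = 86.19%.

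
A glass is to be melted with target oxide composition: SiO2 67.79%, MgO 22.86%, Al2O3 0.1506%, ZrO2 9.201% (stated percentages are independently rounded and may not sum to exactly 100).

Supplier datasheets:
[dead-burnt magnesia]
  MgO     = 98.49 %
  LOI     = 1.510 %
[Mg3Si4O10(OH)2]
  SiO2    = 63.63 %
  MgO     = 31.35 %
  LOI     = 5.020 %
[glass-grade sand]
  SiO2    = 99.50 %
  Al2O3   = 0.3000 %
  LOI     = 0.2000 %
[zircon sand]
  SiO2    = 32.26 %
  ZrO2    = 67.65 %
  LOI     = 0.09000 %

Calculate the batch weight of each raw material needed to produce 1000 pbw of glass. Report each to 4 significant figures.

Intermediates are printed rounded to four significant figures in the working; all arithmetic runs at exact precision throughout; each reported figure takes exactly one rounding; all derived quantities, which include totals, the yield, net glass mass, four oxide percentages, ignition loss, are computed at full precision, as given in problem or answer, from the batch weights on 1000 pbw of glass.
Per-oxide target masses for 1000 pbw glass:
  SiO2: 67.79% × 1000 = 677.9 pbw
  MgO: 22.86% × 1000 = 228.6 pbw
  Al2O3: 0.1506% × 1000 = 1.506 pbw
  ZrO2: 9.201% × 1000 = 92.01 pbw
Balance tally, oxide-wise, applying the batch weights above, relative to the basis at hand (delivered sums recover each target modulo rounding of the values):
  SiO2: 211.4·0.6363 + 502.0·0.9950 + 136.0·0.3226 = 677.9 pbw (target 677.9 pbw)
  MgO: 164.8·0.9849 + 211.4·0.3135 = 228.6 pbw (target 228.6 pbw)
  Al2O3: 502.0·0.003000 = 1.506 pbw (target 1.506 pbw)
  ZrO2: 136.0·0.6765 = 92.00 pbw (target 92.01 pbw)
Glass-mass bookkeeping: batch Σ − ignition loss = 1000 pbw (oxide target masses add up to 1000 pbw; the stated basis being 1000 pbw — differing by rounding only).
Batch grand total — Σ batch = 1014 pbw; ignition loss, Σ(batch × LOI) = 14.23 pbw; yield: glass divided by total = 98.60%.

Batch per 1000 pbw glass:
  dead-burnt magnesia: 164.8 pbw
  Mg3Si4O10(OH)2: 211.4 pbw
  glass-grade sand: 502.0 pbw
  zircon sand: 136.0 pbw
Total batch = 1014 pbw; LOI loss = 14.23 pbw; yield = 98.60%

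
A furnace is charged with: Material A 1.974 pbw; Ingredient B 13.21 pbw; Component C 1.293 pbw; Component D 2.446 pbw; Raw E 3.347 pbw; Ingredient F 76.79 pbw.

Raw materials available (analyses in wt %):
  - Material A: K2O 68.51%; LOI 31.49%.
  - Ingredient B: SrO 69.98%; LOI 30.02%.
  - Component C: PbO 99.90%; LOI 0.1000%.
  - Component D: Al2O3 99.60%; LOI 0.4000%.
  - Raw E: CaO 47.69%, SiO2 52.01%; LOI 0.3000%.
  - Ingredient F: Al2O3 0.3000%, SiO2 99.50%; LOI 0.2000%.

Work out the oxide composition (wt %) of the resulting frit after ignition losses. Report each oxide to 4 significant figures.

The intermediate values appear, with 4-significant-digit rounding, between the steps — the working math carries full precision in all steps; a single rounding produces every reported result. Derived quantities (LOI, glass mass, the yield, totals, six oxide percentages) are re-derived in full precision from the weighed amounts on 94.30 pbw of glass, as set out in question or answer.
Mass of each oxide from the mix:
  CaO: 3.347·0.4769 = 1.596 pbw
  K2O: 1.974·0.6851 = 1.352 pbw
  SrO: 13.21·0.6998 = 9.244 pbw
  Al2O3: 2.446·0.9960 + 76.79·0.003000 = 2.667 pbw
  PbO: 1.293·0.9990 = 1.292 pbw
  SiO2: 3.347·0.5201 + 76.79·0.9950 = 78.15 pbw
LOI: 1.974·0.3149 + 13.21·0.3002 + 1.293·0.001000 + 2.446·0.004000 + 3.347·0.003000 + 76.79·0.002000 = 4.762 pbw
Resulting glass, batch − LOI: 99.06 − 4.762 = 94.30 pbw (= Σ oxide masses)
oxide / glass × 100 gives the wt %

Glass mass = 94.30 pbw (batch 99.06 − LOI 4.762).
Composition: CaO 1.693%, K2O 1.434%, SrO 9.803%, Al2O3 2.828%, PbO 1.370%, SiO2 82.87%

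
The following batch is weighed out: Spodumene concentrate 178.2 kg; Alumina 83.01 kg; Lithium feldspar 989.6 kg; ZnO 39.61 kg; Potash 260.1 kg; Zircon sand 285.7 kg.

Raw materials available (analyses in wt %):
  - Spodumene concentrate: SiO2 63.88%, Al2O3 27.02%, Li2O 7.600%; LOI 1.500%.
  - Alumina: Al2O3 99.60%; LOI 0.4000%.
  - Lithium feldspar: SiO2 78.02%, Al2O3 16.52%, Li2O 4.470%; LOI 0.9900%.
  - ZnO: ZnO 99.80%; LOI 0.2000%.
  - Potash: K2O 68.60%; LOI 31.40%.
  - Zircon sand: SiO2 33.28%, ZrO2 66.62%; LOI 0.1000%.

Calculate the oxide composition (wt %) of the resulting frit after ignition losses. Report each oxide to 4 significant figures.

Glass mass = 1741 kg (batch 1836 − LOI 94.84).
Composition: SiO2 56.33%, Al2O3 16.90%, K2O 10.25%, ZrO2 10.93%, ZnO 2.270%, Li2O 3.318%

In-progress results appear rounded to 4 significant figures within the worked lines — the working math runs at full precision all the way through; every reported figure takes just one rounding — all derived quantities are re-derived in exact precision (the yield, six oxide percentages, glass mass, the totals, LOI) starting from the weights on 1741 kg of glass exactly as printed in the problem or the answer.
Per-oxide mass from batch:
  SiO2: 178.2·0.6388 + 989.6·0.7802 + 285.7·0.3328 = 981.0 kg
  Al2O3: 178.2·0.2702 + 83.01·0.9960 + 989.6·0.1652 = 294.3 kg
  K2O: 260.1·0.6860 = 178.4 kg
  ZrO2: 285.7·0.6662 = 190.3 kg
  ZnO: 39.61·0.9980 = 39.53 kg
  Li2O: 178.2·0.07600 + 989.6·0.04470 = 57.78 kg
LOI: 178.2·0.01500 + 83.01·0.004000 + 989.6·0.009900 + 39.61·0.002000 + 260.1·0.3140 + 285.7·0.001000 = 94.84 kg
batch − LOI leaves glass = 1836 − 94.84 = 1741 kg (matching Σ of the oxides)
each wt % is 100 × oxide ÷ glass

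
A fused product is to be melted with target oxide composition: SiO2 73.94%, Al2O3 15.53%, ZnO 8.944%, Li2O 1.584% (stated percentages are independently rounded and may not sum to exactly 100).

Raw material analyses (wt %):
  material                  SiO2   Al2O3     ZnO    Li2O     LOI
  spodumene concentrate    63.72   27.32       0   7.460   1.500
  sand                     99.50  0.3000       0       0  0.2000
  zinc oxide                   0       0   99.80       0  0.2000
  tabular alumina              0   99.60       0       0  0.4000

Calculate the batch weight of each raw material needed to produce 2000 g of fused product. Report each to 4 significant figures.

All internal work maintains full precision through the solve — values along the way appear, rounded to 4 significant digits, when written out. Each reported result takes a single rounding. The derived quantities, including totals, the four compositions, ignition loss, yield, net glass mass, are computed from the weighed amounts for 2000 g of glass in full float precision, precisely as stated by the problem or answer text.
Per-oxide target masses for 2000 g fused product:
  SiO2: 73.94% × 2000 = 1479 g
  Al2O3: 15.53% × 2000 = 310.6 g
  ZnO: 8.944% × 2000 = 178.9 g
  Li2O: 1.584% × 2000 = 31.68 g
Sums-versus-targets review with the batch weights as given, on the stated basis (delivered sums recover each target net of answer rounding effects):
  SiO2: 424.7·0.6372 + 1214·0.9950 = 1479 g (target 1479 g)
  Al2O3: 424.7·0.2732 + 1214·0.003000 + 191.7·0.9960 = 310.6 g (target 310.6 g)
  ZnO: 179.2·0.9980 = 178.8 g (target 178.9 g)
  Li2O: 424.7·0.07460 = 31.68 g (target 31.68 g)
Glass-mass bookkeeping: total batch − LOI = 2000 g (the targets, summed, come to 2000 g; with the basis standing at 2000 g — deltas are rounding alone).
Whole-batch sum: Σ batch = 2010 g; loss to ignition Σ batch·LOI = 9.924 g; yield = glass ÷ total batch = 99.51%.

Batch per 2000 g fused product:
  spodumene concentrate: 424.7 g
  sand: 1214 g
  zinc oxide: 179.2 g
  tabular alumina: 191.7 g
Total batch = 2010 g; LOI loss = 9.924 g; yield = 99.51%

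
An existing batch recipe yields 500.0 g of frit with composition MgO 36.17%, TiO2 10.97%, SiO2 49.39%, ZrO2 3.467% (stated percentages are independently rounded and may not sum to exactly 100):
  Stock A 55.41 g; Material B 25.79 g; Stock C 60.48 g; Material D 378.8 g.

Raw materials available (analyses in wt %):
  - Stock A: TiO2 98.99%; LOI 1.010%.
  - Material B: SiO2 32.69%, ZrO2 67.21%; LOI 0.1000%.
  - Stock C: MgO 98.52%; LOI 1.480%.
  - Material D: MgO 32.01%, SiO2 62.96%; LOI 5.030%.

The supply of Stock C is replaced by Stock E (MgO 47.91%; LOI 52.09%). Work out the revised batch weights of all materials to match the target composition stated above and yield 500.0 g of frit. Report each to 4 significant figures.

Revised batch per 500.0 g frit:
  Stock A: 55.41 g
  Material B: 25.79 g
  Stock E: 124.4 g
  Material D: 378.8 g
Total batch = 584.4 g; LOI loss = 84.44 g

Rounding to 4 significant digits extends to each intermediate as displayed — full precision is held through the solve. A single rounding yields each reported value. Derived quantities are rebuilt in full float precision (the totals, the four compositions, ignition loss, the yield, glass mass) starting from the weights per 500.0 g of glass, as they appear in question or answer.
Target masses of each oxide per 500.0 g frit:
  MgO: 36.17% × 500.0 = 180.8 g
  TiO2: 10.97% × 500.0 = 54.85 g
  SiO2: 49.39% × 500.0 = 247.0 g
  ZrO2: 3.467% × 500.0 = 17.34 g
Balance tally, oxide-wise, using the reported weights, on the stated basis (every target is met by its sum within answer rounding):
  MgO: 124.4·0.4791 + 378.8·0.3201 = 180.9 g (target 180.8 g)
  TiO2: 55.41·0.9899 = 54.85 g (target 54.85 g)
  SiO2: 25.79·0.3269 + 378.8·0.6296 = 246.9 g (target 247.0 g)
  ZrO2: 25.79·0.6721 = 17.33 g (target 17.34 g)
Glass-mass bookkeeping: Σ batch − LOI loss = 500.0 g (the targets, summed, come to 500.0 g; stated basis 500.0 g — any gap is answer rounding).
Batch grand total — Σ batch = 584.4 g; LOI removed, Σ of batch·LOI: 84.44 g; as yield: glass ÷ batch → 85.55%.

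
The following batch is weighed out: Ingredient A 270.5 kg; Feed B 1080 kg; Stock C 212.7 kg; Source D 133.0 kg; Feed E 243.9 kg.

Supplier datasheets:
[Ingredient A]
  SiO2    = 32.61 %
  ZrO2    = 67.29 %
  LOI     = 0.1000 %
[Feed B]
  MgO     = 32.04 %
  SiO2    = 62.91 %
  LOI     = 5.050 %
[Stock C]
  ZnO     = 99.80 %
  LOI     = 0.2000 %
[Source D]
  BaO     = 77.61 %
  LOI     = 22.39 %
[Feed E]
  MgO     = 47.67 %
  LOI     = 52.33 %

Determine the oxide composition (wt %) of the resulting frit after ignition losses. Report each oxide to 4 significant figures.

The working math runs at exact precision from start to finish — values along the way are shown with 4-significant-figure rounding in the printout. Each reported result takes just one rounding; derived quantities are rebuilt from the batch weights for 1727 kg of glass in exact precision (LOI, the yield, glass mass, five oxide percentages, the totals) as quoted within the problem or answer text.
What the batch supplies per oxide:
  MgO: 1080·0.3204 + 243.9·0.4767 = 462.3 kg
  BaO: 133.0·0.7761 = 103.2 kg
  SiO2: 270.5·0.3261 + 1080·0.6291 = 767.6 kg
  ZnO: 212.7·0.9980 = 212.3 kg
  ZrO2: 270.5·0.6729 = 182.0 kg
LOI: 270.5·0.001000 + 1080·0.05050 + 212.7·0.002000 + 133.0·0.2239 + 243.9·0.5233 = 212.6 kg
Resulting glass, batch − LOI: 1940 − 212.6 = 1727 kg (= Σ oxide masses)
percent by weight: oxide/glass ×100

Glass mass = 1727 kg (batch 1940 − LOI 212.6).
Composition: MgO 26.76%, BaO 5.975%, SiO2 44.44%, ZnO 12.29%, ZrO2 10.54%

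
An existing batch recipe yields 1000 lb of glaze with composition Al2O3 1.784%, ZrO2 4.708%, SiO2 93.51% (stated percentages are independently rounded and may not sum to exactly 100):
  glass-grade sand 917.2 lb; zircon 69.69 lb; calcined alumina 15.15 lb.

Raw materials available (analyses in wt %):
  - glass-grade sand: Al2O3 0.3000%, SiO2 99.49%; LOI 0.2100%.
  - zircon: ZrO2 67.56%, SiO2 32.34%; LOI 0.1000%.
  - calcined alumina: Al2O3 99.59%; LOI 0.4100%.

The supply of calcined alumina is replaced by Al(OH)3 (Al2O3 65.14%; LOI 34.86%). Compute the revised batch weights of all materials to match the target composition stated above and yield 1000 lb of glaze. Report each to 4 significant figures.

Revised batch per 1000 lb glaze:
  glass-grade sand: 917.2 lb
  zircon: 69.69 lb
  Al(OH)3: 23.16 lb
Total batch = 1010 lb; LOI loss = 10.07 lb

Rounding to 4 significant digits applies to each mid-chain value as shown. All arithmetic holds full float precision throughout; every reported result takes just one rounding. Derived quantities are rebuilt starting from the weights on 1000 lb of glass in full float precision (glass mass, the yield, three oxide percentages, ignition loss, the totals) as set out in question or answer.
Per-oxide target masses for 1000 lb glaze:
  Al2O3: 1.784% × 1000 = 17.84 lb
  ZrO2: 4.708% × 1000 = 47.08 lb
  SiO2: 93.51% × 1000 = 935.1 lb
Per-oxide balance check using the reported weights, on the stated basis (summed amounts equal target values once rounding is allowed for):
  Al2O3: 917.2·0.003000 + 23.16·0.6514 = 17.84 lb (target 17.84 lb)
  ZrO2: 69.69·0.6756 = 47.08 lb (target 47.08 lb)
  SiO2: 917.2·0.9949 + 69.69·0.3234 = 935.1 lb (target 935.1 lb)
Auditing the glass mass value: batch Σ − ignition loss = 1000 lb (targets for the oxides total 1000 lb; basis as stated: 1000 lb — gaps are rounding artifacts).
Adding the batch up: Σ batch = 1010 lb; Σ batch·LOI gives LOI loss = 10.07 lb; yield = glass ÷ total batch = 99.00%.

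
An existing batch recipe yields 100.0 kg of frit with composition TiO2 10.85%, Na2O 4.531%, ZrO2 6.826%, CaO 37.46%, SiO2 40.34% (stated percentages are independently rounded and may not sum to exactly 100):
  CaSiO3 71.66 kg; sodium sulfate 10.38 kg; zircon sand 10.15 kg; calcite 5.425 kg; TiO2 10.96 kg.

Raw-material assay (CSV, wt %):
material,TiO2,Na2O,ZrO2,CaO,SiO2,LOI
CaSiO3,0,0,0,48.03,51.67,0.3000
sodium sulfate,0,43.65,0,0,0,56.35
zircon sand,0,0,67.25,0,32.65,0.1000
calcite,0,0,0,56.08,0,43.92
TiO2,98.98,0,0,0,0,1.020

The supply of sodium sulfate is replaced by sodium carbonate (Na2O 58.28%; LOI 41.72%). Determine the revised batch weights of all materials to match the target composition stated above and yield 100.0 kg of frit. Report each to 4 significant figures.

Revised batch per 100.0 kg frit:
  CaSiO3: 71.66 kg
  sodium carbonate: 7.775 kg
  zircon sand: 10.15 kg
  calcite: 5.425 kg
  TiO2: 10.96 kg
Total batch = 106.0 kg; LOI loss = 5.963 kg

Full precision is held through the solve. Mid-chain values are shown rounded to four significant figures; every reported result takes exactly one rounding; the derived quantities (LOI, five oxide percentages, the totals, yield, glass mass) are carried in full precision from the weighed amounts at 100.0 kg of glass as given in question or answer.
The oxide mass targets at 100.0 kg frit:
  TiO2: 10.85% × 100.0 = 10.85 kg
  Na2O: 4.531% × 100.0 = 4.531 kg
  ZrO2: 6.826% × 100.0 = 6.826 kg
  CaO: 37.46% × 100.0 = 37.46 kg
  SiO2: 40.34% × 100.0 = 40.34 kg
Checking each oxide sum per the reported batch figures, per the basis as stated (delivered sums recover each target up to rounding of the answer):
  TiO2: 10.96·0.9898 = 10.85 kg (target 10.85 kg)
  Na2O: 7.775·0.5828 = 4.531 kg (target 4.531 kg)
  ZrO2: 10.15·0.6725 = 6.826 kg (target 6.826 kg)
  CaO: 71.66·0.4803 + 5.425·0.5608 = 37.46 kg (target 37.46 kg)
  SiO2: 71.66·0.5167 + 10.15·0.3265 = 40.34 kg (target 40.34 kg)
Consistency of the glass mass: the batch minus its LOI: 100.0 kg (targets for the oxides total 100.0 kg; against the stated basis, 100.0 kg — rounding explains the deltas).
Batch total: Σ batch = 106.0 kg; the LOI term Σ batch·LOI equals 5.963 kg; as yield: glass ÷ batch → 94.37%.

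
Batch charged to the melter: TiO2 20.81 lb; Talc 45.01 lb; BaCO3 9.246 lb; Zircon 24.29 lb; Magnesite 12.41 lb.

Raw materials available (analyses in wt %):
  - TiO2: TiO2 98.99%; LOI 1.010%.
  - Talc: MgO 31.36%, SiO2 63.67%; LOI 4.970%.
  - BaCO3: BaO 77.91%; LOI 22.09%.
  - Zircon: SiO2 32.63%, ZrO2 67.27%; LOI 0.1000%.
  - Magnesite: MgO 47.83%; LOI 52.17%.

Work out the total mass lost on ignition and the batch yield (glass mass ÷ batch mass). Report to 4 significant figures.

Working values appear, rounded to four significant figures, between the steps; every computation carries full precision at every stage. Each reported number takes a single rounding. All derived quantities are recomputed from the batch weights at 100.8 lb of glass at full precision (glass mass, LOI, the yield, five oxide percentages, totals), exactly as shown in the problem or the answer.
Ignition loss by material:
  TiO2: 20.81 × 0.01010 = 0.2102 lb
  Talc: 45.01 × 0.04970 = 2.237 lb
  BaCO3: 9.246 × 0.2209 = 2.042 lb
  Zircon: 24.29 × 0.001000 = 0.02429 lb
  Magnesite: 12.41 × 0.5217 = 6.474 lb
Total LOI = 10.99 lb
Glass = batch − LOI = 111.8 − 10.99 = 100.8 lb

LOI loss = 10.99 lb; glass = 100.8 lb; yield = 90.17%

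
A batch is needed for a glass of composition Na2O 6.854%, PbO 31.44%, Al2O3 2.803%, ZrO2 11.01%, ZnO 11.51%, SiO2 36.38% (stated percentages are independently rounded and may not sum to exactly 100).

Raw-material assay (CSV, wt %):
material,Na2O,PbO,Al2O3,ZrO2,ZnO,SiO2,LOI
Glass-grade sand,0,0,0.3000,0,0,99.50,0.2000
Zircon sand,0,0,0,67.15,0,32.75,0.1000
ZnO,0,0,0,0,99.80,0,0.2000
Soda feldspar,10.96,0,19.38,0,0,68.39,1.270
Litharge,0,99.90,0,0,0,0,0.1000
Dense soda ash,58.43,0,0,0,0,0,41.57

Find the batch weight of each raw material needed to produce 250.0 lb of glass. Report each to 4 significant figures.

Batch per 250.0 lb glass:
  Glass-grade sand: 53.63 lb
  Zircon sand: 40.99 lb
  ZnO: 28.83 lb
  Soda feldspar: 35.33 lb
  Litharge: 78.68 lb
  Dense soda ash: 22.70 lb
Total batch = 260.2 lb; LOI loss = 10.17 lb; yield = 96.09%

Mid-chain values are printed (rounded to 4 significant digits) at each printed step; the working math holds full precision from start to finish — a single rounding finalizes each reported value — derived quantities are rebuilt from the batch weights at 250.0 lb of glass at full float precision (the six compositions, yield, net glass mass, ignition loss, the totals) as quoted within the problem or answer text.
Target masses of each oxide per 250.0 lb glass:
  Na2O: 6.854% × 250.0 = 17.14 lb
  PbO: 31.44% × 250.0 = 78.60 lb
  Al2O3: 2.803% × 250.0 = 7.008 lb
  ZrO2: 11.01% × 250.0 = 27.52 lb
  ZnO: 11.51% × 250.0 = 28.78 lb
  SiO2: 36.38% × 250.0 = 90.95 lb
Balance tally, oxide-wise, applying the batch weights above, at the basis given (delivered sums recover each target exact up to rounding of places):
  Na2O: 35.33·0.1096 + 22.70·0.5843 = 17.14 lb (target 17.14 lb)
  PbO: 78.68·0.9990 = 78.60 lb (target 78.60 lb)
  Al2O3: 53.63·0.003000 + 35.33·0.1938 = 7.008 lb (target 7.008 lb)
  ZrO2: 40.99·0.6715 = 27.52 lb (target 27.52 lb)
  ZnO: 28.83·0.9980 = 28.77 lb (target 28.78 lb)
  SiO2: 53.63·0.9950 + 40.99·0.3275 + 35.33·0.6839 = 90.95 lb (target 90.95 lb)
Glass-mass closure: total batch − LOI = 250.0 lb (summing oxide targets gives 250.0 lb; the stated basis being 250.0 lb — deltas are rounding alone).
Adding the batch up: Σ batch = 260.2 lb; LOI loss = Σ batch·LOI = 10.17 lb; as yield: glass ÷ batch → 96.09%.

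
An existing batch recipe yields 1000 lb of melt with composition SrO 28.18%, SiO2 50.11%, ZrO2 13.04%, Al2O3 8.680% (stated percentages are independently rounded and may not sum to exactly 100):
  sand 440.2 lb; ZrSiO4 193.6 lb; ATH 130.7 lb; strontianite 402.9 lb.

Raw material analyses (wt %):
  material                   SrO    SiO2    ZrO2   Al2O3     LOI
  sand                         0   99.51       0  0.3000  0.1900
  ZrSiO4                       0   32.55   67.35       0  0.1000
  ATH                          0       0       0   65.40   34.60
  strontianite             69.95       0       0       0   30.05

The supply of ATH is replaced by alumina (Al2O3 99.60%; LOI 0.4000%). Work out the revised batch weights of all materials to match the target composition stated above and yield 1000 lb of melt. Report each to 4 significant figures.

Revised batch per 1000 lb melt:
  sand: 440.2 lb
  ZrSiO4: 193.6 lb
  alumina: 85.82 lb
  strontianite: 402.9 lb
Total batch = 1123 lb; LOI loss = 122.4 lb

All arithmetic runs at exact precision at all times. Mid-chain values appear rounded to 4 significant digits when written out. A single rounding produces each reported result; derived quantities are re-derived at full precision (yield, the four compositions, ignition loss, glass mass, the totals) from the batch weights per 1000 lb of glass, precisely as stated by question or answer.
Oxide mass targets, per 1000 lb melt:
  SrO: 28.18% × 1000 = 281.8 lb
  SiO2: 50.11% × 1000 = 501.1 lb
  ZrO2: 13.04% × 1000 = 130.4 lb
  Al2O3: 8.680% × 1000 = 86.80 lb
Oxide-by-oxide audit given the weights on record, for the quoted basis mass (target by target, the sums agree modulo rounding of the values):
  SrO: 402.9·0.6995 = 281.8 lb (target 281.8 lb)
  SiO2: 440.2·0.9951 + 193.6·0.3255 = 501.1 lb (target 501.1 lb)
  ZrO2: 193.6·0.6735 = 130.4 lb (target 130.4 lb)
  Al2O3: 440.2·0.003000 + 85.82·0.9960 = 86.80 lb (target 86.80 lb)
Consistency of the glass mass: total batch − LOI = 1000 lb (oxide target masses add up to 1000 lb; basis as stated: 1000 lb — differing by rounding only).
Whole-batch sum: Σ batch = 1123 lb; LOI loss = Σ batch·LOI = 122.4 lb; as yield: glass ÷ batch → 89.09%.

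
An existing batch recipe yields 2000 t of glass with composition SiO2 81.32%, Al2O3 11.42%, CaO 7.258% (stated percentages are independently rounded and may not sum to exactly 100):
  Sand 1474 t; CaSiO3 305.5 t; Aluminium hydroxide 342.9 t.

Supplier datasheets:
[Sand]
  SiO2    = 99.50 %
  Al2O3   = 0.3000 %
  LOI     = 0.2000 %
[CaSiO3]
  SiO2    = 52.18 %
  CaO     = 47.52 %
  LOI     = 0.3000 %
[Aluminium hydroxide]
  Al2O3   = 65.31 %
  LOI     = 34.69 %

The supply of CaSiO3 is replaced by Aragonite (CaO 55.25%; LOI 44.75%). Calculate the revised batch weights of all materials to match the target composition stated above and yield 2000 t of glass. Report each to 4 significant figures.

Every computation maintains exact precision in every operation — values along the way are printed rounded to 4 significant figures as written — each reported number carries a single rounding. All derived quantities are computed using the weight values per 2000 t of glass in exact precision (net glass mass, three oxide percentages, the totals, yield, ignition loss), as given in the question or the answer.
Target masses of each oxide per 2000 t glass:
  SiO2: 81.32% × 2000 = 1626 t
  Al2O3: 11.42% × 2000 = 228.4 t
  CaO: 7.258% × 2000 = 145.2 t
Balance tally, oxide-wise, given the weights on record, against the basis in use (sums match the target masses given rounding of the digits):
  SiO2: 1635·0.9950 = 1627 t (target 1626 t)
  Al2O3: 1635·0.003000 + 342.2·0.6531 = 228.4 t (target 228.4 t)
  CaO: 262.7·0.5525 = 145.1 t (target 145.2 t)
Consistency of the glass mass: net batch after ignition = 2000 t (per-oxide target masses sum to 2000 t; with the basis standing at 2000 t — a pure rounding effect).
Summing the batch: Σ batch = 2240 t; loss to ignition Σ batch·LOI = 239.5 t; yield, glass over the total, = 89.31%.

Revised batch per 2000 t glass:
  Sand: 1635 t
  Aragonite: 262.7 t
  Aluminium hydroxide: 342.2 t
Total batch = 2240 t; LOI loss = 239.5 t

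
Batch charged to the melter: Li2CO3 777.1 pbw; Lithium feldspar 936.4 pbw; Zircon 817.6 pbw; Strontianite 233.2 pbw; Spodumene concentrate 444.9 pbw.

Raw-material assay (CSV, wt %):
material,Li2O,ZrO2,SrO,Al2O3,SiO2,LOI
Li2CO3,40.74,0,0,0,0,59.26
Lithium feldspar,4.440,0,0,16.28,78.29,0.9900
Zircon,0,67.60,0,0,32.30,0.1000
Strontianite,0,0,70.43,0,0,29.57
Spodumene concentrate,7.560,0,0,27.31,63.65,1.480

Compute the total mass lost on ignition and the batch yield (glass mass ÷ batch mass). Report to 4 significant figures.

Values along the way are printed, with 4-significant-digit rounding, across the worked steps. All arithmetic keeps full float precision at every stage; every reported value is rounded a single time; derived quantities (net glass mass, the totals, the five compositions, ignition loss, the yield) are re-derived at full float precision starting from the weights for 2663 pbw of glass, exactly as printed in the problem or the answer.
Loss on ignition, line by line:
  Li2CO3: 777.1 × 0.5926 = 460.5 pbw
  Lithium feldspar: 936.4 × 0.009900 = 9.270 pbw
  Zircon: 817.6 × 0.001000 = 0.8176 pbw
  Strontianite: 233.2 × 0.2957 = 68.96 pbw
  Spodumene concentrate: 444.9 × 0.01480 = 6.585 pbw
Total LOI = 546.1 pbw
Glass = batch − LOI = 3209 − 546.1 = 2663 pbw

LOI loss = 546.1 pbw; glass = 2663 pbw; yield = 82.98%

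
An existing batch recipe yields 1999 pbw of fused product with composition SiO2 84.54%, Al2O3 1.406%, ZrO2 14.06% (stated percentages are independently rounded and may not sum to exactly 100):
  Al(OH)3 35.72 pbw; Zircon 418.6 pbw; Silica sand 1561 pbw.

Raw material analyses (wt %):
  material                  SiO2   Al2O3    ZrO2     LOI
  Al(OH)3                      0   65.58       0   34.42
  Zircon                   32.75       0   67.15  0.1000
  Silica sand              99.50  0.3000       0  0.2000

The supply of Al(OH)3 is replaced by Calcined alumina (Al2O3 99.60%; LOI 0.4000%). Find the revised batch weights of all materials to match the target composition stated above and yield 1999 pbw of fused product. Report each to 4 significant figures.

Revised batch per 1999 pbw fused product:
  Calcined alumina: 23.52 pbw
  Zircon: 418.6 pbw
  Silica sand: 1561 pbw
Total batch = 2003 pbw; LOI loss = 3.635 pbw

Every computation carries full precision end to end — mid-chain values are printed with 4-significant-figure rounding as written; every reported value undergoes a single rounding — all derived quantities are rebuilt at full float precision (LOI, three oxide percentages, the totals, the yield, glass mass) from the weighed amounts on 1999 pbw of glass, as written in problem or answer.
Per-oxide target masses for 1999 pbw fused product:
  SiO2: 84.54% × 1999 = 1690 pbw
  Al2O3: 1.406% × 1999 = 28.11 pbw
  ZrO2: 14.06% × 1999 = 281.1 pbw
A balance pass over the oxides, using the reported weights, at the basis given (target by target, the sums agree within answer rounding):
  SiO2: 418.6·0.3275 + 1561·0.9950 = 1690 pbw (target 1690 pbw)
  Al2O3: 23.52·0.9960 + 1561·0.003000 = 28.11 pbw (target 28.11 pbw)
  ZrO2: 418.6·0.6715 = 281.1 pbw (target 281.1 pbw)
Glass-mass sanity pass: the batch minus its LOI: 1999 pbw (per-oxide target masses sum to 1999 pbw; the stated basis being 1999 pbw — rounding explains the deltas).
Batch grand total — Σ batch = 2003 pbw; Σ batch·LOI gives LOI loss = 3.635 pbw; yield, glass over the total, = 99.82%.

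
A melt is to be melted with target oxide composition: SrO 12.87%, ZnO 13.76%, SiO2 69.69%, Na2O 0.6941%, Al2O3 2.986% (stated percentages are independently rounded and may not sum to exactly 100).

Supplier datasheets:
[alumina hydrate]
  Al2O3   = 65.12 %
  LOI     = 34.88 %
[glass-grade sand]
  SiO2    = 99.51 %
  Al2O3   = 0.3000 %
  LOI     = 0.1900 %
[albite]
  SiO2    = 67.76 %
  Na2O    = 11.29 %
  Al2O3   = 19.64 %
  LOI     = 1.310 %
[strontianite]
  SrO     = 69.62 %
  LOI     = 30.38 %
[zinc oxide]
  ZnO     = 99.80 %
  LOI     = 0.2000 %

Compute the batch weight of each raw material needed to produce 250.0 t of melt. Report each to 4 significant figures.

Batch per 250.0 t melt:
  alumina hydrate: 6.070 t
  glass-grade sand: 164.6 t
  albite: 15.37 t
  strontianite: 46.22 t
  zinc oxide: 34.47 t
Total batch = 266.7 t; LOI loss = 16.74 t; yield = 93.72%

Each numeric step holds full float precision all the way through. Mid-chain values are printed rounded to four significant figures as written; each reported value carries a single rounding. The derived quantities (net glass mass, LOI, yield, the totals, five oxide percentages) are rebuilt from the batch weights per 250.0 t of glass at full float precision as given in either problem or answer.
Oxide-by-oxide targets in 250.0 t melt:
  SrO: 12.87% × 250.0 = 32.17 t
  ZnO: 13.76% × 250.0 = 34.40 t
  SiO2: 69.69% × 250.0 = 174.2 t
  Na2O: 0.6941% × 250.0 = 1.735 t
  Al2O3: 2.986% × 250.0 = 7.465 t
A balance pass over the oxides, using the reported weights, relative to the basis at hand (each sum matches its target mass inside rounding margins):
  SrO: 46.22·0.6962 = 32.18 t (target 32.17 t)
  ZnO: 34.47·0.9980 = 34.40 t (target 34.40 t)
  SiO2: 164.6·0.9951 + 15.37·0.6776 = 174.2 t (target 174.2 t)
  Na2O: 15.37·0.1129 = 1.735 t (target 1.735 t)
  Al2O3: 6.070·0.6512 + 164.6·0.003000 + 15.37·0.1964 = 7.465 t (target 7.465 t)
Glass-mass bookkeeping: batch total minus LOI = 250.0 t (the Σ of target masses is 250.0 t; the stated basis being 250.0 t — rounding explains the deltas).
Whole-batch sum: Σ batch = 266.7 t; ignition loss, Σ(batch × LOI) = 16.74 t; the yield ratio, glass ÷ batch: 93.72%.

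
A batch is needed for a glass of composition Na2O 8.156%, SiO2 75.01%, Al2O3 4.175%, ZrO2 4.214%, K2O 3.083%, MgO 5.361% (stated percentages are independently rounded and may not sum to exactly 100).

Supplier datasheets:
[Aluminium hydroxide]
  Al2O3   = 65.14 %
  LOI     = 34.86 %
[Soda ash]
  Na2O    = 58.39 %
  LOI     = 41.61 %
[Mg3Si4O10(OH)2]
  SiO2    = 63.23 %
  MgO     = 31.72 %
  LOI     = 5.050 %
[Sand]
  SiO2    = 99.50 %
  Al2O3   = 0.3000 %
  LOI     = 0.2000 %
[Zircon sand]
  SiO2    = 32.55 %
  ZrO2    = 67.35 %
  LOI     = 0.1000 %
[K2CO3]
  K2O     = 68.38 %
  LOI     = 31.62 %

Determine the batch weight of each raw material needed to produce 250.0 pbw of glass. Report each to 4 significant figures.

In-progress results are displayed rounded to four significant figures in the printout. The working math holds full precision throughout — a single rounding finalizes every reported figure; the derived quantities, including the yield, the totals, net glass mass, LOI, the six compositions, are recomputed starting from the weights on 250.0 pbw of glass in full float precision exactly as printed in the problem or the answer.
The oxide mass targets at 250.0 pbw glass:
  Na2O: 8.156% × 250.0 = 20.39 pbw
  SiO2: 75.01% × 250.0 = 187.5 pbw
  Al2O3: 4.175% × 250.0 = 10.44 pbw
  ZrO2: 4.214% × 250.0 = 10.54 pbw
  K2O: 3.083% × 250.0 = 7.708 pbw
  MgO: 5.361% × 250.0 = 13.40 pbw
Sums-versus-targets review using the reported weights, under the basis named above (target by target, the sums agree exact up to rounding of places):
  Na2O: 34.92·0.5839 = 20.39 pbw (target 20.39 pbw)
  SiO2: 42.25·0.6323 + 156.5·0.9950 + 15.64·0.3255 = 187.5 pbw (target 187.5 pbw)
  Al2O3: 15.30·0.6514 + 156.5·0.003000 = 10.44 pbw (target 10.44 pbw)
  ZrO2: 15.64·0.6735 = 10.53 pbw (target 10.54 pbw)
  K2O: 11.27·0.6838 = 7.706 pbw (target 7.708 pbw)
  MgO: 42.25·0.3172 = 13.40 pbw (target 13.40 pbw)
Glass-mass sanity pass: Σ batch − LOI loss = 250.0 pbw (targets for the oxides total 250.0 pbw; against the stated basis, 250.0 pbw — deltas are rounding alone).
Whole-batch sum: Σ batch = 275.9 pbw; the LOI term Σ batch·LOI equals 25.89 pbw; yield, glass over the total, = 90.62%.

Batch per 250.0 pbw glass:
  Aluminium hydroxide: 15.30 pbw
  Soda ash: 34.92 pbw
  Mg3Si4O10(OH)2: 42.25 pbw
  Sand: 156.5 pbw
  Zircon sand: 15.64 pbw
  K2CO3: 11.27 pbw
Total batch = 275.9 pbw; LOI loss = 25.89 pbw; yield = 90.62%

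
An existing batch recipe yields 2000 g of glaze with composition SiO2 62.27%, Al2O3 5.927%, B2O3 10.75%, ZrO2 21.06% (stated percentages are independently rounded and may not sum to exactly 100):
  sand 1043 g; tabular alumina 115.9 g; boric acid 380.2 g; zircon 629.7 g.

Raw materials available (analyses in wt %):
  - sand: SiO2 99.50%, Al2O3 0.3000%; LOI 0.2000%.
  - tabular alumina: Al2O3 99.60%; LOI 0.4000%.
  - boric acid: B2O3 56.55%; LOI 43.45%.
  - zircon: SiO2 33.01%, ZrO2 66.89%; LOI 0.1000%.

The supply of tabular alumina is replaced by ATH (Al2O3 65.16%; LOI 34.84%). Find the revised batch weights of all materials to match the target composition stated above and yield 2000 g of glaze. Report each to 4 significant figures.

Mid-chain values are printed (rounded to 4 significant figures) in the printout. Each numeric step carries full precision through the solve. A single rounding completes every reported value — all derived quantities, including the totals, LOI, the yield, net glass mass, four oxide percentages, are re-derived from the weighed amounts for 2000 g of glass at full float precision as quoted within the question or the answer.
Target masses of each oxide per 2000 g glaze:
  SiO2: 62.27% × 2000 = 1245 g
  Al2O3: 5.927% × 2000 = 118.5 g
  B2O3: 10.75% × 2000 = 215.0 g
  ZrO2: 21.06% × 2000 = 421.2 g
Verifying the oxide balance given the weights on record, per the basis as stated (sums match the target masses net of answer rounding effects):
  SiO2: 1043·0.9950 + 629.7·0.3301 = 1246 g (target 1245 g)
  Al2O3: 1043·0.003000 + 177.1·0.6516 = 118.5 g (target 118.5 g)
  B2O3: 380.2·0.5655 = 215.0 g (target 215.0 g)
  ZrO2: 629.7·0.6689 = 421.2 g (target 421.2 g)
Glass-mass closure: whole batch net of LOI = 2000 g (targets for the oxides total 2000 g; the stated basis being 2000 g — deltas are rounding alone).
Summing the batch: Σ batch = 2230 g; LOI loss = Σ batch·LOI = 229.6 g; yield, glass over the total, = 89.70%.

Revised batch per 2000 g glaze:
  sand: 1043 g
  ATH: 177.1 g
  boric acid: 380.2 g
  zircon: 629.7 g
Total batch = 2230 g; LOI loss = 229.6 g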